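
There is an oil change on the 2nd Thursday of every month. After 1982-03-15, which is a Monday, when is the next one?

1982-04-08

March 1982 starts on a Monday; its first Thursday is the 4th, so the 2nd Thursday is the 11th — 1982-03-11.
That is not after 1982-03-15, so look at April 1982.
April 1982 starts on a Thursday; its first Thursday is the 1st, so the 2nd Thursday is the 8th — 1982-04-08.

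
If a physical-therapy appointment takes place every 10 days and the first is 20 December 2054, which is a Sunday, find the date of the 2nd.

30 December 2054

The 2nd occurrence is 1 interval after the first: 1 × 10 = 10 days after 20 December 2054.
10 days later is 30 December 2054.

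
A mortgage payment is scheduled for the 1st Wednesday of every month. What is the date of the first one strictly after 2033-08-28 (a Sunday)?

August 2033 starts on a Monday, so its 1st Wednesday is 2033-08-03 (2 days in).
That is not after 2033-08-28, so look at September 2033.
September 2033 starts on a Thursday, so its 1st Wednesday is 2033-09-07 (6 days in).

2033-09-07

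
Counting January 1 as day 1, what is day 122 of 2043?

2 May 2043

January has 31 days (122 − 31 = 91 remain).
February has 28 days (91 − 28 = 63 remain).
March has 31 days (63 − 31 = 32 remain).
April has 30 days (32 − 30 = 2 remain).
2 into May → May 2.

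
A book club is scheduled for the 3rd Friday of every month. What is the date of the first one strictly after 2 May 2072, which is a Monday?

May 2072 starts on a Sunday; its first Friday is the 6th, so the 3rd Friday is the 20th — 20 May 2072.
20 May 2072 is after 2 May 2072, so that is the next one.

20 May 2072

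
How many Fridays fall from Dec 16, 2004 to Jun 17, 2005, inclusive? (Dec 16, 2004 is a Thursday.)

27

Dec 16, 2004 is a Thursday; the first Friday on or after it is Dec 17, 2004 (1 day later).
From Dec 17, 2004 to Jun 17, 2005: 14 + 31 + 28 + 31 + 30 + 31 + 17 = 182 days (rest of Dec, Jan, Feb, Mar, Apr, May, Jun).
182 ÷ 7 = 26 full weeks with remainder 0, so 26 more Fridays after the first → 27.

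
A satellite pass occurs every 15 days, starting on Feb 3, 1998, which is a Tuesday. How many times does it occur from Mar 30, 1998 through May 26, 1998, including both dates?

Occurrences land 15·i days after Feb 3, 1998 for i = 0, 1, 2, …
Mar 30, 1998 is 55 days after the start; 55 ÷ 15 = 3 remainder 10; since the remainder is 10, round up to i = 4. First occurrence in the window: #5 on Apr 4, 1998 (4×15 = 60 days in).
May 26, 1998 is 112 days after the start; 112 ÷ 15 = 7 remainder 7. Last occurrence in the window: #8 on May 19, 1998.
Occurrences #5 through #8: 4 in total.

4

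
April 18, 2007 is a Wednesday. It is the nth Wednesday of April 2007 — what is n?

Day 18 falls in week ⌈18/7⌉ of the month.
Days 1–7 hold the 1st Wednesday, 8–14 the 2nd, 15–21 the 3rd, 22–28 the 4th, 29–31 the 5th.
18 is in the range for the 3rd.

3rd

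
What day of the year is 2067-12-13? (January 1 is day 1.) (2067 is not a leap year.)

Days in months before December: 31 + 28 + 31 + 30 + 31 + 30 + 31 + 31 + 30 + 31 + 30 = 334.
Plus 13 days into December → day 347.

347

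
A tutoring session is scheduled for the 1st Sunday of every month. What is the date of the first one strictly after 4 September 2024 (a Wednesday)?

September 2024 starts on a Sunday, so its 1st Sunday is 1 September 2024.
That is not after 4 September 2024, so look at October 2024.
October 2024 starts on a Tuesday, so its 1st Sunday is 6 October 2024 (5 days in).

6 October 2024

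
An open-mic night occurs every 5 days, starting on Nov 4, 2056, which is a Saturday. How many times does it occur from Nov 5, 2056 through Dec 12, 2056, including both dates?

Occurrences land 5·i days after Nov 4, 2056 for i = 0, 1, 2, …
Nov 5, 2056 is 1 day after the start; 1 ÷ 5 = 0 remainder 1; since the remainder is 1, round up to i = 1. First occurrence in the window: #2 on Nov 9, 2056 (1×5 = 5 days in).
Dec 12, 2056 is 38 days after the start; 38 ÷ 5 = 7 remainder 3. Last occurrence in the window: #8 on Dec 9, 2056.
Occurrences #2 through #8: 7 in total.

7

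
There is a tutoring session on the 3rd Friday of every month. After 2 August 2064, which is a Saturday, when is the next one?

15 August 2064

August 2064 starts on a Friday; its first Friday is the 1st, so the 3rd Friday is the 15th — 15 August 2064.
15 August 2064 is after 2 August 2064, so that is the next one.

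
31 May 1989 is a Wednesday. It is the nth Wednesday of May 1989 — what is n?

Day 31 falls in week ⌈31/7⌉ of the month.
Days 1–7 hold the 1st Wednesday, 8–14 the 2nd, 15–21 the 3rd, 22–28 the 4th, 29–31 the 5th.
31 is in the range for the 5th.

5th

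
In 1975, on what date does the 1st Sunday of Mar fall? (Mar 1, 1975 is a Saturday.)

Mar 1975 begins on a Saturday, so the first Sunday is Mar 2 (1 day later).

Mar 2, 1975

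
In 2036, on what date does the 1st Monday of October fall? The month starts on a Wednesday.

October 2036 begins on a Wednesday, so the first Monday is October 6 (5 days later).

6 October 2036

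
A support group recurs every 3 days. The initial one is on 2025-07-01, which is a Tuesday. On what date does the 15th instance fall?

2025-08-12

The 15th occurrence is 14 intervals after the first: 14 × 3 = 42 days after 2025-07-01.
July has 31 days — 30 days to the end of July leaves 12.
12 days into August → 2025-08-12.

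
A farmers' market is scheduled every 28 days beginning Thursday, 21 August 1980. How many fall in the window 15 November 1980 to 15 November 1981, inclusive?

Occurrences land 28·i days after 21 August 1980 for i = 0, 1, 2, …
15 November 1980 is 86 days after the start; 86 ÷ 28 = 3 remainder 2; since the remainder is 2, round up to i = 4. First occurrence in the window: #5 on 11 December 1980 (4×28 = 112 days in).
15 November 1981 is 451 days after the start; 451 ÷ 28 = 16 remainder 3. Last occurrence in the window: #17 on 12 November 1981.
Occurrences #5 through #17: 13 in total.

13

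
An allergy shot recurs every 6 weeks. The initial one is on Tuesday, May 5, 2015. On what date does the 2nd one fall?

June 16, 2015

The 2nd occurrence is 1 interval after the first: 1 × 42 = 42 days after May 5, 2015.
May has 31 days — 26 days to the end of May leaves 16.
16 days into June → June 16, 2015.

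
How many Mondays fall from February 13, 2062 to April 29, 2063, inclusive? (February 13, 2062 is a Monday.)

63

February 13, 2062 is a Monday; the first Monday on or after it is February 13, 2062.
From February 13, 2062 to April 29, 2063: 321 + 119 = 440 days (rest of 2062, to April 29, 2063 in 2063).
440 ÷ 7 = 62 full weeks with remainder 6, so 62 more Mondays after the first → 63.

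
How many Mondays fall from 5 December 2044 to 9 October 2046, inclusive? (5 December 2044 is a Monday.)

5 December 2044 is a Monday; the first Monday on or after it is 5 December 2044.
From 5 December 2044 to 9 October 2046: 26 + 365 + 282 = 673 days (rest of 2044, 2045, to 9 October 2046 in 2046).
673 ÷ 7 = 96 full weeks with remainder 1, so 96 more Mondays after the first → 97.

97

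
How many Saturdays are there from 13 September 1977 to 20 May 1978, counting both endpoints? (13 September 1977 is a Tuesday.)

13 September 1977 is a Tuesday; the first Saturday on or after it is 17 September 1977 (4 days later).
From 17 September 1977 to 20 May 1978: 13 + 31 + 30 + 31 + 31 + 28 + 31 + 30 + 20 = 245 days (rest of September, October, November, December, January, February, March, April, May).
245 ÷ 7 = 35 full weeks with remainder 0, so 35 more Saturdays after the first → 36.

36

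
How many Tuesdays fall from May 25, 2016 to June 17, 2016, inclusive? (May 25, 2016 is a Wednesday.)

3

May 25, 2016 is a Wednesday; the first Tuesday on or after it is May 31, 2016 (6 days later).
From May 31, 2016 to June 17, 2016: 0 + 17 = 17 days (rest of May, June).
17 ÷ 7 = 2 full weeks with remainder 3, so 2 more Tuesdays after the first → 3.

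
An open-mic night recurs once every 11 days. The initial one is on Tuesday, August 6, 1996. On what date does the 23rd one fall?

The 23rd occurrence is 22 intervals after the first: 22 × 11 = 242 days after August 6, 1996.
August has 31 days — 25 days to the end of August leaves 217.
September has 30 days (187 left).
October has 31 days (156 left).
November has 30 days (126 left).
December has 31 days (95 left).
January has 31 days (64 left).
February has 28 days (36 left).
March has 31 days (5 left).
5 days into April → April 5, 1997.

April 5, 1997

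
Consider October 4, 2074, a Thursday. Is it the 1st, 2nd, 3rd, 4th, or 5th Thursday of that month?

1st

Day 4 falls in week ⌈4/7⌉ of the month.
Days 1–7 hold the 1st Thursday, 8–14 the 2nd, 15–21 the 3rd, 22–28 the 4th, 29–31 the 5th.
4 is in the range for the 1st.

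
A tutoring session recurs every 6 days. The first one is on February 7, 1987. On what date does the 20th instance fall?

June 1, 1987

The 20th occurrence is 19 intervals after the first: 19 × 6 = 114 days after February 7, 1987.
February has 28 days — 21 days to the end of February leaves 93.
March has 31 days (62 left).
April has 30 days (32 left).
May has 31 days (1 left).
1 day into June → June 1, 1987.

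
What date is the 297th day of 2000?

Oct 23, 2000

Jan has 31 days (297 − 31 = 266 remain).
Feb has 29 days (266 − 29 = 237 remain).
Mar has 31 days (237 − 31 = 206 remain).
Apr has 30 days (206 − 30 = 176 remain).
May has 31 days (176 − 31 = 145 remain).
Jun has 30 days (145 − 30 = 115 remain).
Jul has 31 days (115 − 31 = 84 remain).
Aug has 31 days (84 − 31 = 53 remain).
Sep has 30 days (53 − 30 = 23 remain).
23 into Oct → Oct 23.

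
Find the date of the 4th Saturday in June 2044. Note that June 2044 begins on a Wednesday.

June 25, 2044

June 2044 begins on a Wednesday, so the first Saturday is June 4 (3 days later).
The 4th Saturday is 3 weeks later: 4 + 21 = 25.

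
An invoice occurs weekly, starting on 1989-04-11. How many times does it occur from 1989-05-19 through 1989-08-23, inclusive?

14

Occurrences land 7·i days after 1989-04-11 for i = 0, 1, 2, …
1989-05-19 is 38 days after the start; 38 ÷ 7 = 5 remainder 3; since the remainder is 3, round up to i = 6. First occurrence in the window: #7 on 1989-05-23 (6×7 = 42 days in).
1989-08-23 is 134 days after the start; 134 ÷ 7 = 19 remainder 1. Last occurrence in the window: #20 on 1989-08-22.
Occurrences #7 through #20: 14 in total.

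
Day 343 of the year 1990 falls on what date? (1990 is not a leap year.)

January has 31 days (343 − 31 = 312 remain).
February has 28 days (312 − 28 = 284 remain).
March has 31 days (284 − 31 = 253 remain).
April has 30 days (253 − 30 = 223 remain).
May has 31 days (223 − 31 = 192 remain).
June has 30 days (192 − 30 = 162 remain).
July has 31 days (162 − 31 = 131 remain).
August has 31 days (131 − 31 = 100 remain).
September has 30 days (100 − 30 = 70 remain).
October has 31 days (70 − 31 = 39 remain).
November has 30 days (39 − 30 = 9 remain).
9 into December → December 9.

December 9, 1990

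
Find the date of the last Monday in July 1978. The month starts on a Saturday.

July 1978 begins on a Saturday, so the first Monday is July 3 (2 days later).
July 1978 has 31 days. Adding weeks: 3, 10, 17, 24, 31 — the last one ≤ 31 is the 31st.

1978-07-31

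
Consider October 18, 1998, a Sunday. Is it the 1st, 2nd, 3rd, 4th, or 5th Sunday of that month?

Day 18 falls in week ⌈18/7⌉ of the month.
Days 1–7 hold the 1st Sunday, 8–14 the 2nd, 15–21 the 3rd, 22–28 the 4th, 29–31 the 5th.
18 is in the range for the 3rd.

3rd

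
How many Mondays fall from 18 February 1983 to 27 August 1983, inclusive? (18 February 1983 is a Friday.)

18 February 1983 is a Friday; the first Monday on or after it is 21 February 1983 (3 days later).
From 21 February 1983 to 27 August 1983: 7 + 31 + 30 + 31 + 30 + 31 + 27 = 187 days (rest of February, March, April, May, June, July, August).
187 ÷ 7 = 26 full weeks with remainder 5, so 26 more Mondays after the first → 27.

27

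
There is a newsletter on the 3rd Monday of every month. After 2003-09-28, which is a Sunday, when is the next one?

2003-10-20

September 2003 starts on a Monday; its first Monday is the 1st, so the 3rd Monday is the 15th — 2003-09-15.
That is not after 2003-09-28, so look at October 2003.
October 2003 starts on a Wednesday; its first Monday is the 6th, so the 3rd Monday is the 20th — 2003-10-20.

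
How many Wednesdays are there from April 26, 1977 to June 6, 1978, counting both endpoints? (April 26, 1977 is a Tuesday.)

58

April 26, 1977 is a Tuesday; the first Wednesday on or after it is April 27, 1977 (1 day later).
From April 27, 1977 to June 6, 1978: 248 + 157 = 405 days (rest of 1977, to June 6, 1978 in 1978).
405 ÷ 7 = 57 full weeks with remainder 6, so 57 more Wednesdays after the first → 58.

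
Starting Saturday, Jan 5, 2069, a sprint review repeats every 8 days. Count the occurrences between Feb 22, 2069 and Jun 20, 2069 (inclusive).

Occurrences land 8·i days after Jan 5, 2069 for i = 0, 1, 2, …
Feb 22, 2069 is 48 days after the start; 48 ÷ 8 = 6 remainder 0. First occurrence in the window: #7 on Feb 22, 2069 (6×8 = 48 days in).
Jun 20, 2069 is 166 days after the start; 166 ÷ 8 = 20 remainder 6. Last occurrence in the window: #21 on Jun 14, 2069.
Occurrences #7 through #21: 15 in total.

15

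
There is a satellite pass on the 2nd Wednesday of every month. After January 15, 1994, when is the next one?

January 1994 starts on a Saturday; its first Wednesday is the 5th, so the 2nd Wednesday is the 12th — January 12, 1994.
That is not after January 15, 1994, so look at February 1994.
February 1994 starts on a Tuesday; its first Wednesday is the 2nd, so the 2nd Wednesday is the 9th — February 9, 1994.

February 9, 1994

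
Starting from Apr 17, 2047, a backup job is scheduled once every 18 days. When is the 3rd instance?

May 23, 2047

The 3rd occurrence is 2 intervals after the first: 2 × 18 = 36 days after Apr 17, 2047.
Apr has 30 days — 13 days to the end of Apr leaves 23.
23 days into May → May 23, 2047.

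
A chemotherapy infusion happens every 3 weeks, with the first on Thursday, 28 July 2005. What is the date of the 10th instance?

The 10th occurrence is 9 intervals after the first: 9 × 21 = 189 days after 28 July 2005.
July has 31 days — 3 days to the end of July leaves 186.
August has 31 days (155 left).
September has 30 days (125 left).
October has 31 days (94 left).
November has 30 days (64 left).
December has 31 days (33 left).
January has 31 days (2 left).
2 days into February → 2 February 2006.

2 February 2006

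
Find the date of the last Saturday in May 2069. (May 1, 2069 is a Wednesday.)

25 May 2069

May 2069 begins on a Wednesday, so the first Saturday is May 4 (3 days later).
May 2069 has 31 days. Adding weeks: 4, 11, 18, 25 — the last one ≤ 31 is the 25th.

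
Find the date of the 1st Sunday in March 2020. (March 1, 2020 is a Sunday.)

March 1, 2020

March 2020 begins on a Sunday, so the first Sunday is March 1.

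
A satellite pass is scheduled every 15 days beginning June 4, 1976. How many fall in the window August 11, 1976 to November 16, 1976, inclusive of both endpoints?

7

Occurrences land 15·i days after June 4, 1976 for i = 0, 1, 2, …
August 11, 1976 is 68 days after the start; 68 ÷ 15 = 4 remainder 8; since the remainder is 8, round up to i = 5. First occurrence in the window: #6 on August 18, 1976 (5×15 = 75 days in).
November 16, 1976 is 165 days after the start; 165 ÷ 15 = 11 remainder 0. Last occurrence in the window: #12 on November 16, 1976.
Occurrences #6 through #12: 7 in total.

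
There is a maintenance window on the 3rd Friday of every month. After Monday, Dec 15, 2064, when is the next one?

Dec 2064 starts on a Monday; its first Friday is the 5th, so the 3rd Friday is the 19th — Dec 19, 2064.
Dec 19, 2064 is after Dec 15, 2064, so that is the next one.

Dec 19, 2064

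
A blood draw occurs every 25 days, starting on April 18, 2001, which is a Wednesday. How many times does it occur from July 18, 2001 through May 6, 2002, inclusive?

12

Occurrences land 25·i days after April 18, 2001 for i = 0, 1, 2, …
July 18, 2001 is 91 days after the start; 91 ÷ 25 = 3 remainder 16; since the remainder is 16, round up to i = 4. First occurrence in the window: #5 on July 27, 2001 (4×25 = 100 days in).
May 6, 2002 is 383 days after the start; 383 ÷ 25 = 15 remainder 8. Last occurrence in the window: #16 on April 28, 2002.
Occurrences #5 through #16: 12 in total.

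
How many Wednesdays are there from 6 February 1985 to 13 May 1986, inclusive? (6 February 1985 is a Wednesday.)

6 February 1985 is a Wednesday; the first Wednesday on or after it is 6 February 1985.
From 6 February 1985 to 13 May 1986: 328 + 133 = 461 days (rest of 1985, to 13 May 1986 in 1986).
461 ÷ 7 = 65 full weeks with remainder 6, so 65 more Wednesdays after the first → 66.

66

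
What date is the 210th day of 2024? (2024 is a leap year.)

January has 31 days (210 − 31 = 179 remain).
February has 29 days (179 − 29 = 150 remain).
March has 31 days (150 − 31 = 119 remain).
April has 30 days (119 − 30 = 89 remain).
May has 31 days (89 − 31 = 58 remain).
June has 30 days (58 − 30 = 28 remain).
28 into July → July 28.

28 July 2024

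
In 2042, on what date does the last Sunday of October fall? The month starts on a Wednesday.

October 26, 2042

October 2042 begins on a Wednesday, so the first Sunday is October 5 (4 days later).
October 2042 has 31 days. Adding weeks: 5, 12, 19, 26 — the last one ≤ 31 is the 26th.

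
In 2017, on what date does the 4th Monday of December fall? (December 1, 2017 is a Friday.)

25 December 2017

December 2017 begins on a Friday, so the first Monday is December 4 (3 days later).
The 4th Monday is 3 weeks later: 4 + 21 = 25.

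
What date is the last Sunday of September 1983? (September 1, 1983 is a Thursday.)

September 1983 begins on a Thursday, so the first Sunday is September 4 (3 days later).
September 1983 has 30 days. Adding weeks: 4, 11, 18, 25 — the last one ≤ 30 is the 25th.

25 September 1983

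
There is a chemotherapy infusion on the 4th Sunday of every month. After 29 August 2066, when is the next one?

August 2066 starts on a Sunday; its first Sunday is the 1st, so the 4th Sunday is the 22nd — 22 August 2066.
That is not after 29 August 2066, so look at September 2066.
September 2066 starts on a Wednesday; its first Sunday is the 5th, so the 4th Sunday is the 26th — 26 September 2066.

26 September 2066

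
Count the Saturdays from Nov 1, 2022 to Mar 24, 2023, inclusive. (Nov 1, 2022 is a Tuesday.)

Nov 1, 2022 is a Tuesday; the first Saturday on or after it is Nov 5, 2022 (4 days later).
From Nov 5, 2022 to Mar 24, 2023: 25 + 31 + 31 + 28 + 24 = 139 days (rest of Nov, Dec, Jan, Feb, Mar).
139 ÷ 7 = 19 full weeks with remainder 6, so 19 more Saturdays after the first → 20.

20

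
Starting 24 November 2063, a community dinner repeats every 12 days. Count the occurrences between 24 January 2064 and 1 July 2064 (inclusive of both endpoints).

13

Occurrences land 12·i days after 24 November 2063 for i = 0, 1, 2, …
24 January 2064 is 61 days after the start; 61 ÷ 12 = 5 remainder 1; since the remainder is 1, round up to i = 6. First occurrence in the window: #7 on 4 February 2064 (6×12 = 72 days in).
1 July 2064 is 220 days after the start; 220 ÷ 12 = 18 remainder 4. Last occurrence in the window: #19 on 27 June 2064.
Occurrences #7 through #19: 13 in total.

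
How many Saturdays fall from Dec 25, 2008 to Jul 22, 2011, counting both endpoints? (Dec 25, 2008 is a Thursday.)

134

Dec 25, 2008 is a Thursday; the first Saturday on or after it is Dec 27, 2008 (2 days later).
From Dec 27, 2008 to Jul 22, 2011: 4 + 365 + 365 + 203 = 937 days (rest of 2008, 2009, 2010, to Jul 22, 2011 in 2011).
937 ÷ 7 = 133 full weeks with remainder 6, so 133 more Saturdays after the first → 134.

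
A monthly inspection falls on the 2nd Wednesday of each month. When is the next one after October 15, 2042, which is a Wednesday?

November 12, 2042

October 2042 starts on a Wednesday; its first Wednesday is the 1st, so the 2nd Wednesday is the 8th — October 8, 2042.
That is not after October 15, 2042, so look at November 2042.
November 2042 starts on a Saturday; its first Wednesday is the 5th, so the 2nd Wednesday is the 12th — November 12, 2042.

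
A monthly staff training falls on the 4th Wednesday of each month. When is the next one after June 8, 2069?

June 26, 2069

June 2069 starts on a Saturday; its first Wednesday is the 5th, so the 4th Wednesday is the 26th — June 26, 2069.
June 26, 2069 is after June 8, 2069, so that is the next one.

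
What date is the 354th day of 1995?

January has 31 days (354 − 31 = 323 remain).
February has 28 days (323 − 28 = 295 remain).
March has 31 days (295 − 31 = 264 remain).
April has 30 days (264 − 30 = 234 remain).
May has 31 days (234 − 31 = 203 remain).
June has 30 days (203 − 30 = 173 remain).
July has 31 days (173 − 31 = 142 remain).
August has 31 days (142 − 31 = 111 remain).
September has 30 days (111 − 30 = 81 remain).
October has 31 days (81 − 31 = 50 remain).
November has 30 days (50 − 30 = 20 remain).
20 into December → December 20.

1995-12-20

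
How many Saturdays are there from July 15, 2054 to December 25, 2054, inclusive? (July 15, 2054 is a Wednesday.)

July 15, 2054 is a Wednesday; the first Saturday on or after it is July 18, 2054 (3 days later).
From July 18, 2054 to December 25, 2054: 13 + 31 + 30 + 31 + 30 + 25 = 160 days (rest of July, August, September, October, November, December).
160 ÷ 7 = 22 full weeks with remainder 6, so 22 more Saturdays after the first → 23.

23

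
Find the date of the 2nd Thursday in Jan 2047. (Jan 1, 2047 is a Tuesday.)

Jan 10, 2047

Jan 2047 begins on a Tuesday, so the first Thursday is Jan 3 (2 days later).
The 2nd Thursday is 1 weeks later: 3 + 7 = 10.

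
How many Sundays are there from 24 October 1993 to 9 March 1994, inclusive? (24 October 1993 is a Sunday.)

24 October 1993 is a Sunday; the first Sunday on or after it is 24 October 1993.
From 24 October 1993 to 9 March 1994: 7 + 30 + 31 + 31 + 28 + 9 = 136 days (rest of October, November, December, January, February, March).
136 ÷ 7 = 19 full weeks with remainder 3, so 19 more Sundays after the first → 20.

20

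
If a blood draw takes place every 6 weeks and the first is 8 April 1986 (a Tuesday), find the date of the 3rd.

1 July 1986

The 3rd occurrence is 2 intervals after the first: 2 × 42 = 84 days after 8 April 1986.
April has 30 days — 22 days to the end of April leaves 62.
May has 31 days (31 left).
June has 30 days (1 left).
1 day into July → 1 July 1986.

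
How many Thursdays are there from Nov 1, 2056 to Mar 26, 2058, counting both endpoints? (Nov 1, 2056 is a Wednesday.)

Nov 1, 2056 is a Wednesday; the first Thursday on or after it is Nov 2, 2056 (1 day later).
From Nov 2, 2056 to Mar 26, 2058: 59 + 365 + 85 = 509 days (rest of 2056, 2057, to Mar 26, 2058 in 2058).
509 ÷ 7 = 72 full weeks with remainder 5, so 72 more Thursdays after the first → 73.

73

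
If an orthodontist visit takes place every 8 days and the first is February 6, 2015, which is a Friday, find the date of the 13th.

The 13th occurrence is 12 intervals after the first: 12 × 8 = 96 days after February 6, 2015.
February has 28 days — 22 days to the end of February leaves 74.
March has 31 days (43 left).
April has 30 days (13 left).
13 days into May → May 13, 2015.

May 13, 2015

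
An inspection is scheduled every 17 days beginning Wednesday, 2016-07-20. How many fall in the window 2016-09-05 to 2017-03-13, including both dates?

Occurrences land 17·i days after 2016-07-20 for i = 0, 1, 2, …
2016-09-05 is 47 days after the start; 47 ÷ 17 = 2 remainder 13; since the remainder is 13, round up to i = 3. First occurrence in the window: #4 on 2016-09-09 (3×17 = 51 days in).
2017-03-13 is 236 days after the start; 236 ÷ 17 = 13 remainder 15. Last occurrence in the window: #14 on 2017-02-26.
Occurrences #4 through #14: 11 in total.

11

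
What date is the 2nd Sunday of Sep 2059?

The first Sunday of Sep 2059 is Sep 7.
The 2nd Sunday is 1 weeks later: 7 + 7 = 14.

Sep 14, 2059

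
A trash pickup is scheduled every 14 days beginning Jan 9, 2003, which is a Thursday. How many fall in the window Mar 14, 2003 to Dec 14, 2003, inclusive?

20

Occurrences land 14·i days after Jan 9, 2003 for i = 0, 1, 2, …
Mar 14, 2003 is 64 days after the start; 64 ÷ 14 = 4 remainder 8; since the remainder is 8, round up to i = 5. First occurrence in the window: #6 on Mar 20, 2003 (5×14 = 70 days in).
Dec 14, 2003 is 339 days after the start; 339 ÷ 14 = 24 remainder 3. Last occurrence in the window: #25 on Dec 11, 2003.
Occurrences #6 through #25: 20 in total.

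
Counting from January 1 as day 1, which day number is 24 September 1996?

268

Days in months before September: 31 + 29 + 31 + 30 + 31 + 30 + 31 + 31 = 244.
Plus 24 days into September → day 268.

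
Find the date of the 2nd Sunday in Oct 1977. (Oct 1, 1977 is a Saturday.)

Oct 9, 1977

Oct 1977 begins on a Saturday, so the first Sunday is Oct 2 (1 day later).
The 2nd Sunday is 1 weeks later: 2 + 7 = 9.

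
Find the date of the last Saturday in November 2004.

2004-11-27

November 2004 begins on a Monday, so the first Saturday is November 6 (5 days later).
November 2004 has 30 days. Adding weeks: 6, 13, 20, 27 — the last one ≤ 30 is the 27th.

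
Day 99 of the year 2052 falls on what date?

January has 31 days (99 − 31 = 68 remain).
February has 29 days (68 − 29 = 39 remain).
March has 31 days (39 − 31 = 8 remain).
8 into April → April 8.

2052-04-08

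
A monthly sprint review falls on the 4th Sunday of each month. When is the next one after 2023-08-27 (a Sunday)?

August 2023 starts on a Tuesday; its first Sunday is the 6th, so the 4th Sunday is the 27th — 2023-08-27.
That is not after 2023-08-27, so look at September 2023.
September 2023 starts on a Friday; its first Sunday is the 3rd, so the 4th Sunday is the 24th — 2023-09-24.

2023-09-24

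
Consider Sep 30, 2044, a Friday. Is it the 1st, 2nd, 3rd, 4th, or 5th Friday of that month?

Day 30 falls in week ⌈30/7⌉ of the month.
Days 1–7 hold the 1st Friday, 8–14 the 2nd, 15–21 the 3rd, 22–28 the 4th, 29–31 the 5th.
30 is in the range for the 5th.

5th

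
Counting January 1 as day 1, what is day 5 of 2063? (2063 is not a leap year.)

5 into January → January 5.

January 5, 2063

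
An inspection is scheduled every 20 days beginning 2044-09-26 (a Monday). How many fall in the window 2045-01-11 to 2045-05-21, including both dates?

6

Occurrences land 20·i days after 2044-09-26 for i = 0, 1, 2, …
2045-01-11 is 107 days after the start; 107 ÷ 20 = 5 remainder 7; since the remainder is 7, round up to i = 6. First occurrence in the window: #7 on 2045-01-24 (6×20 = 120 days in).
2045-05-21 is 237 days after the start; 237 ÷ 20 = 11 remainder 17. Last occurrence in the window: #12 on 2045-05-04.
Occurrences #7 through #12: 6 in total.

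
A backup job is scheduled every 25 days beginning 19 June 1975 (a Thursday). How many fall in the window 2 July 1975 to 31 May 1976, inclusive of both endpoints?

13

Occurrences land 25·i days after 19 June 1975 for i = 0, 1, 2, …
2 July 1975 is 13 days after the start; 13 ÷ 25 = 0 remainder 13; since the remainder is 13, round up to i = 1. First occurrence in the window: #2 on 14 July 1975 (1×25 = 25 days in).
31 May 1976 is 347 days after the start; 347 ÷ 25 = 13 remainder 22. Last occurrence in the window: #14 on 9 May 1976.
Occurrences #2 through #14: 13 in total.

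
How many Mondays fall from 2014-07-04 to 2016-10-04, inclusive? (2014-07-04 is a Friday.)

118

2014-07-04 is a Friday; the first Monday on or after it is 2014-07-07 (3 days later).
From 2014-07-07 to 2016-10-04: 177 + 365 + 278 = 820 days (rest of 2014, 2015, to 2016-10-04 in 2016).
820 ÷ 7 = 117 full weeks with remainder 1, so 117 more Mondays after the first → 118.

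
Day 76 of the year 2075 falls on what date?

January has 31 days (76 − 31 = 45 remain).
February has 28 days (45 − 28 = 17 remain).
17 into March → March 17.

17 March 2075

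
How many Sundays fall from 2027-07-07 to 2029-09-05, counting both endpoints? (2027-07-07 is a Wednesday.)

113

2027-07-07 is a Wednesday; the first Sunday on or after it is 2027-07-11 (4 days later).
From 2027-07-11 to 2029-09-05: 173 + 366 + 248 = 787 days (rest of 2027, 2028, to 2029-09-05 in 2029).
787 ÷ 7 = 112 full weeks with remainder 3, so 112 more Sundays after the first → 113.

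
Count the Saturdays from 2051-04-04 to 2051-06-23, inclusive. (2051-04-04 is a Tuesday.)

2051-04-04 is a Tuesday; the first Saturday on or after it is 2051-04-08 (4 days later).
From 2051-04-08 to 2051-06-23: 22 + 31 + 23 = 76 days (rest of April, May, June).
76 ÷ 7 = 10 full weeks with remainder 6, so 10 more Saturdays after the first → 11.

11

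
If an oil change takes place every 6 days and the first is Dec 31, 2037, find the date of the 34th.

Jul 17, 2038

The 34th occurrence is 33 intervals after the first: 33 × 6 = 198 days after Dec 31, 2037.
Dec has 31 days — 0 days to the end of Dec leaves 198.
Jan has 31 days (167 left).
Feb has 28 days (139 left).
Mar has 31 days (108 left).
Apr has 30 days (78 left).
May has 31 days (47 left).
Jun has 30 days (17 left).
17 days into Jul → Jul 17, 2038.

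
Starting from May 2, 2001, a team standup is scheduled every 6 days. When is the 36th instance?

The 36th occurrence is 35 intervals after the first: 35 × 6 = 210 days after May 2, 2001.
May has 31 days — 29 days to the end of May leaves 181.
Jun has 30 days (151 left).
Jul has 31 days (120 left).
Aug has 31 days (89 left).
Sep has 30 days (59 left).
Oct has 31 days (28 left).
28 days into Nov → Nov 28, 2001.

Nov 28, 2001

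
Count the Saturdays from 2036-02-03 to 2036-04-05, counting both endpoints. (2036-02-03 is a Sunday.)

2036-02-03 is a Sunday; the first Saturday on or after it is 2036-02-09 (6 days later).
From 2036-02-09 to 2036-04-05: 20 + 31 + 5 = 56 days (rest of February, March, April).
56 ÷ 7 = 8 full weeks with remainder 0, so 8 more Saturdays after the first → 9.

9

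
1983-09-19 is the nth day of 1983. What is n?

262

Days in months before September: 31 + 28 + 31 + 30 + 31 + 30 + 31 + 31 = 243.
Plus 19 days into September → day 262.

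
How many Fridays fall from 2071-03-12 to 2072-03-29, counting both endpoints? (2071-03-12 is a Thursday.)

2071-03-12 is a Thursday; the first Friday on or after it is 2071-03-13 (1 day later).
From 2071-03-13 to 2072-03-29: 293 + 89 = 382 days (rest of 2071, to 2072-03-29 in 2072).
382 ÷ 7 = 54 full weeks with remainder 4, so 54 more Fridays after the first → 55.

55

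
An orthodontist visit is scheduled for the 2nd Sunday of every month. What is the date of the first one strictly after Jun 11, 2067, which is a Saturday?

Jun 2067 starts on a Wednesday; its first Sunday is the 5th, so the 2nd Sunday is the 12th — Jun 12, 2067.
Jun 12, 2067 is after Jun 11, 2067, so that is the next one.

Jun 12, 2067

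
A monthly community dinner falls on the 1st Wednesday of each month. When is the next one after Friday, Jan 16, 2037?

Feb 4, 2037

Jan 2037 starts on a Thursday, so its 1st Wednesday is Jan 7, 2037 (6 days in).
That is not after Jan 16, 2037, so look at Feb 2037.
Feb 2037 starts on a Sunday, so its 1st Wednesday is Feb 4, 2037 (3 days in).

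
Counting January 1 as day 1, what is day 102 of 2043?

Jan has 31 days (102 − 31 = 71 remain).
Feb has 28 days (71 − 28 = 43 remain).
Mar has 31 days (43 − 31 = 12 remain).
12 into Apr → Apr 12.

Apr 12, 2043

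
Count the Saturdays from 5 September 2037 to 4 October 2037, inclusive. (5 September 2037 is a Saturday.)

5 September 2037 is a Saturday; the first Saturday on or after it is 5 September 2037.
From 5 September 2037 to 4 October 2037: 25 + 4 = 29 days (rest of September, October).
29 ÷ 7 = 4 full weeks with remainder 1, so 4 more Saturdays after the first → 5.

5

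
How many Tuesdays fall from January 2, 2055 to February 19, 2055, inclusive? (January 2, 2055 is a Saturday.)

7

January 2, 2055 is a Saturday; the first Tuesday on or after it is January 5, 2055 (3 days later).
From January 5, 2055 to February 19, 2055: 26 + 19 = 45 days (rest of January, February).
45 ÷ 7 = 6 full weeks with remainder 3, so 6 more Tuesdays after the first → 7.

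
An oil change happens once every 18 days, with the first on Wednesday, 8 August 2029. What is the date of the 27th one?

19 November 2030

The 27th occurrence is 26 intervals after the first: 26 × 18 = 468 days after 8 August 2029.
August has 31 days — 23 days to the end of August leaves 445.
From end of August to end of 2029 is 122 days (323 left).
January has 31 days (292 left).
February has 28 days (264 left).
March has 31 days (233 left).
April has 30 days (203 left).
May has 31 days (172 left).
June has 30 days (142 left).
July has 31 days (111 left).
August has 31 days (80 left).
September has 30 days (50 left).
October has 31 days (19 left).
19 days into November → 19 November 2030.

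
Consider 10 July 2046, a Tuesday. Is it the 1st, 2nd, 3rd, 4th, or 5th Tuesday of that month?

2nd

Day 10 falls in week ⌈10/7⌉ of the month.
Days 1–7 hold the 1st Tuesday, 8–14 the 2nd, 15–21 the 3rd, 22–28 the 4th, 29–31 the 5th.
10 is in the range for the 2nd.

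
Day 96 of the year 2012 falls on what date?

January has 31 days (96 − 31 = 65 remain).
February has 29 days (65 − 29 = 36 remain).
March has 31 days (36 − 31 = 5 remain).
5 into April → April 5.

5 April 2012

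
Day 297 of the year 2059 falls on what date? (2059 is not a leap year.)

October 24, 2059

January has 31 days (297 − 31 = 266 remain).
February has 28 days (266 − 28 = 238 remain).
March has 31 days (238 − 31 = 207 remain).
April has 30 days (207 − 30 = 177 remain).
May has 31 days (177 − 31 = 146 remain).
June has 30 days (146 − 30 = 116 remain).
July has 31 days (116 − 31 = 85 remain).
August has 31 days (85 − 31 = 54 remain).
September has 30 days (54 − 30 = 24 remain).
24 into October → October 24.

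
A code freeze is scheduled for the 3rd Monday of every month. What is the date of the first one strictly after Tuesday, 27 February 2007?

February 2007 starts on a Thursday; its first Monday is the 5th, so the 3rd Monday is the 19th — 19 February 2007.
That is not after 27 February 2007, so look at March 2007.
March 2007 starts on a Thursday; its first Monday is the 5th, so the 3rd Monday is the 19th — 19 March 2007.

19 March 2007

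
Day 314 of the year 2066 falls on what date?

January has 31 days (314 − 31 = 283 remain).
February has 28 days (283 − 28 = 255 remain).
March has 31 days (255 − 31 = 224 remain).
April has 30 days (224 − 30 = 194 remain).
May has 31 days (194 − 31 = 163 remain).
June has 30 days (163 − 30 = 133 remain).
July has 31 days (133 − 31 = 102 remain).
August has 31 days (102 − 31 = 71 remain).
September has 30 days (71 − 30 = 41 remain).
October has 31 days (41 − 31 = 10 remain).
10 into November → November 10.

10 November 2066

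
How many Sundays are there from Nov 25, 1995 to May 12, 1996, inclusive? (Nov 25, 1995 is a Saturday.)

25

Nov 25, 1995 is a Saturday; the first Sunday on or after it is Nov 26, 1995 (1 day later).
From Nov 26, 1995 to May 12, 1996: 4 + 31 + 31 + 29 + 31 + 30 + 12 = 168 days (rest of Nov, Dec, Jan, Feb, Mar, Apr, May).
168 ÷ 7 = 24 full weeks with remainder 0, so 24 more Sundays after the first → 25.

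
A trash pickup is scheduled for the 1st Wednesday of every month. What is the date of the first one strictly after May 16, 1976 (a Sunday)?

May 1976 starts on a Saturday, so its 1st Wednesday is May 5, 1976 (4 days in).
That is not after May 16, 1976, so look at June 1976.
June 1976 starts on a Tuesday, so its 1st Wednesday is June 2, 1976 (1 day in).

June 2, 1976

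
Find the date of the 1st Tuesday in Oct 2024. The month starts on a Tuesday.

Oct 2024 begins on a Tuesday, so the first Tuesday is Oct 1.

Oct 1, 2024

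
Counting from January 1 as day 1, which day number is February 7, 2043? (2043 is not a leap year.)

Days in months before February: 31 = 31.
Plus 7 days into February → day 38.

38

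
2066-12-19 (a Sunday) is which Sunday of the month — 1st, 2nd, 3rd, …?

3rd

Day 19 falls in week ⌈19/7⌉ of the month.
Days 1–7 hold the 1st Sunday, 8–14 the 2nd, 15–21 the 3rd, 22–28 the 4th, 29–31 the 5th.
19 is in the range for the 3rd.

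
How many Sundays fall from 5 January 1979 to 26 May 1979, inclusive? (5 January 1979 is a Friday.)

20

5 January 1979 is a Friday; the first Sunday on or after it is 7 January 1979 (2 days later).
From 7 January 1979 to 26 May 1979: 24 + 28 + 31 + 30 + 26 = 139 days (rest of January, February, March, April, May).
139 ÷ 7 = 19 full weeks with remainder 6, so 19 more Sundays after the first → 20.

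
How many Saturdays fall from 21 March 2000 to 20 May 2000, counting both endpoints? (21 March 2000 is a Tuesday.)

9

21 March 2000 is a Tuesday; the first Saturday on or after it is 25 March 2000 (4 days later).
From 25 March 2000 to 20 May 2000: 6 + 30 + 20 = 56 days (rest of March, April, May).
56 ÷ 7 = 8 full weeks with remainder 0, so 8 more Saturdays after the first → 9.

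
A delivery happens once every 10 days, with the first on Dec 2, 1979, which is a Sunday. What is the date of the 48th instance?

The 48th occurrence is 47 intervals after the first: 47 × 10 = 470 days after Dec 2, 1979.
Dec has 31 days — 29 days to the end of Dec leaves 441.
1980 has 366 days (75 left).
Jan has 31 days (44 left).
Feb has 28 days (16 left).
16 days into Mar → Mar 16, 1981.

Mar 16, 1981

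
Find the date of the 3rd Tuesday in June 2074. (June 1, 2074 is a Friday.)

19 June 2074

June 2074 begins on a Friday, so the first Tuesday is June 5 (4 days later).
The 3rd Tuesday is 2 weeks later: 5 + 14 = 19.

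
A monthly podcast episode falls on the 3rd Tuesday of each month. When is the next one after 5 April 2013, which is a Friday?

16 April 2013

April 2013 starts on a Monday; its first Tuesday is the 2nd, so the 3rd Tuesday is the 16th — 16 April 2013.
16 April 2013 is after 5 April 2013, so that is the next one.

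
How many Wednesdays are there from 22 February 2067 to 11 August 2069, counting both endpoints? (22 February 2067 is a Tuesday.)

129

22 February 2067 is a Tuesday; the first Wednesday on or after it is 23 February 2067 (1 day later).
From 23 February 2067 to 11 August 2069: 311 + 366 + 223 = 900 days (rest of 2067, 2068, to 11 August 2069 in 2069).
900 ÷ 7 = 128 full weeks with remainder 4, so 128 more Wednesdays after the first → 129.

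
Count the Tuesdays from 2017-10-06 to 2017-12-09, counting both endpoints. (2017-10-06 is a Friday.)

2017-10-06 is a Friday; the first Tuesday on or after it is 2017-10-10 (4 days later).
From 2017-10-10 to 2017-12-09: 21 + 30 + 9 = 60 days (rest of October, November, December).
60 ÷ 7 = 8 full weeks with remainder 4, so 8 more Tuesdays after the first → 9.

9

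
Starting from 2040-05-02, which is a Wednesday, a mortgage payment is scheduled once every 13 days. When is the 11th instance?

The 11th occurrence is 10 intervals after the first: 10 × 13 = 130 days after 2040-05-02.
May has 31 days — 29 days to the end of May leaves 101.
June has 30 days (71 left).
July has 31 days (40 left).
August has 31 days (9 left).
9 days into September → 2040-09-09.

2040-09-09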